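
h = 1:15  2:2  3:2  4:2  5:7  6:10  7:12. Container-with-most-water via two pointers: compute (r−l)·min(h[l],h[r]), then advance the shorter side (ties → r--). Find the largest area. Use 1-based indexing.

max area = 72

[1,7] min(15,12)*6=72 best=72 * → r--
[1,6] min(15,10)*5=50 best=72 → r--
[1,5] min(15,7)*4=28 best=72 → r--
[1,4] min(15,2)*3=6 best=72 → r--
[1,3] min(15,2)*2=4 best=72 → r--
[1,2] min(15,2)*1=2 best=72 → r--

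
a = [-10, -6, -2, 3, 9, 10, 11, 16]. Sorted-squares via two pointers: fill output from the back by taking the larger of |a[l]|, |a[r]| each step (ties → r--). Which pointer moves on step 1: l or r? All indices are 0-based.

l=0 r=7: |-10|<=|16| out[7]=256, r--

r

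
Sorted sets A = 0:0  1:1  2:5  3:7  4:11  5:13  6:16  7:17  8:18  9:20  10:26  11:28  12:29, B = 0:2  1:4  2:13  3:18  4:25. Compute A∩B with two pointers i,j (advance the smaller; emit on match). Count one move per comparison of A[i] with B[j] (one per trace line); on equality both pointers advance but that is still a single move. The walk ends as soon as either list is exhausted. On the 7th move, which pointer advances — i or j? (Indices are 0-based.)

i

[i=0,j=0] 0<2 → i++
[i=1,j=0] 1<2 → i++
[i=2,j=0] 5>2 → j++
[i=2,j=1] 5>4 → j++
[i=2,j=2] 5<13 → i++
[i=3,j=2] 7<13 → i++
[i=4,j=2] 11<13 → i++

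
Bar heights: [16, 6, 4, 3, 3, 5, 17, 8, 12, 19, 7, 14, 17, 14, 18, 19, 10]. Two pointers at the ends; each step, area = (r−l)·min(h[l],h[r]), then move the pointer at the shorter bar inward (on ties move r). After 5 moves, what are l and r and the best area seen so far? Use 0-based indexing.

l=4, r=15, best area=240

l=0 r=16: min(16,10)*16=160 best=160 *, r--
l=0 r=15: min(16,19)*15=240 best=240 *, l++
l=1 r=15: min(6,19)*14=84 best=240, l++
l=2 r=15: min(4,19)*13=52 best=240, l++
l=3 r=15: min(3,19)*12=36 best=240, l++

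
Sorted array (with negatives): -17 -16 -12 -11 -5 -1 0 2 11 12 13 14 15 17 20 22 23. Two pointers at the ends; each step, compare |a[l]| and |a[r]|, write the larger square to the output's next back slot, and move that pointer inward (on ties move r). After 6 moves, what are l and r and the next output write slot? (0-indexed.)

l=2, r=12, next write slot=10

l=0 r=16: |-17|<=|23| out[16]=529, r--
l=0 r=15: |-17|<=|22| out[15]=484, r--
l=0 r=14: |-17|<=|20| out[14]=400, r--
l=0 r=13: |-17|<=|17| out[13]=289, r--
l=0 r=12: |-17|>|15| out[12]=289, l++
l=1 r=12: |-16|>|15| out[11]=256, l++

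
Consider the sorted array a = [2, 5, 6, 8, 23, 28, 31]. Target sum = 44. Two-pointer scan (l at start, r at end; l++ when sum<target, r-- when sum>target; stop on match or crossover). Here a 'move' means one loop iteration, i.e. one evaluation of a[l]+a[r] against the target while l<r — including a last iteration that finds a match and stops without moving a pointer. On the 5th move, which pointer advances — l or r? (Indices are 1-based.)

r

l=1 r=7: 2+31=33 <44, l++
l=2 r=7: 5+31=36 <44, l++
l=3 r=7: 6+31=37 <44, l++
l=4 r=7: 8+31=39 <44, l++
l=5 r=7: 23+31=54 >44, r--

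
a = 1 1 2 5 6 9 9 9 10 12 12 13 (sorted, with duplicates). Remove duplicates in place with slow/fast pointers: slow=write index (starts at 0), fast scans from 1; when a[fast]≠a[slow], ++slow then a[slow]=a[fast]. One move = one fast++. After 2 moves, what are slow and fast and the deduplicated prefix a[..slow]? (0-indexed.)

slow=0 fast=1: a[fast]=1=a[slow] dup, fast++
slow=0 fast=2: a[fast]=2≠a[slow]=1 write a[1]=2, slow++,fast++

slow=1, fast=3, prefix=[1, 2]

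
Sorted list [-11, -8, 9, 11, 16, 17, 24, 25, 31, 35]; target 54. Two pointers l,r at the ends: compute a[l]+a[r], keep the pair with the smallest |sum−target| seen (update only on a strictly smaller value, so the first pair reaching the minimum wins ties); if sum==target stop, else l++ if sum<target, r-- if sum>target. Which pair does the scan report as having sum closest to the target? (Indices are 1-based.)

l=1 r=10: -11+35=24 d=30 *, l++
l=2 r=10: -8+35=27 d=27 *, l++
l=3 r=10: 9+35=44 d=10 *, l++
l=4 r=10: 11+35=46 d=8 *, l++
l=5 r=10: 16+35=51 d=3 *, l++
l=6 r=10: 17+35=52 d=2 *, l++
l=7 r=10: 24+35=59 d=5, r--
l=7 r=9: 24+31=55 d=1 *, r--
l=7 r=8: 24+25=49 d=5, l++

pair (24, 31) with sum 55 (|Δ|=1)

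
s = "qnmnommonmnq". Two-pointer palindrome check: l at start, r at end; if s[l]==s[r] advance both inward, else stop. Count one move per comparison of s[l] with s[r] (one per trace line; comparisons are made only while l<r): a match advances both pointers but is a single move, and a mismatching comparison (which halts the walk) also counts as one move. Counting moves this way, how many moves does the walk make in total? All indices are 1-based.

[1,12] 'q'=='q' → l++,r--
[2,11] 'n'=='n' → l++,r--
[3,10] 'm'=='m' → l++,r--
[4,9] 'n'=='n' → l++,r--
[5,8] 'o'=='o' → l++,r--
[6,7] 'm'=='m' → l++,r--

6 moves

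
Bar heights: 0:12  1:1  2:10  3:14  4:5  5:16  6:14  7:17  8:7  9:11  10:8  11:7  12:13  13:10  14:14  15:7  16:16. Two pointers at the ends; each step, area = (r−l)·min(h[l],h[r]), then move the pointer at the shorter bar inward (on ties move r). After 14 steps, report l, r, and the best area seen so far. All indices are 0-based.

l=0 r=16: min(12,16)*16=192 best=192 *, l++
l=1 r=16: min(1,16)*15=15 best=192, l++
l=2 r=16: min(10,16)*14=140 best=192, l++
l=3 r=16: min(14,16)*13=182 best=192, l++
l=4 r=16: min(5,16)*12=60 best=192, l++
l=5 r=16: min(16,16)*11=176 best=192, r--
l=5 r=15: min(16,7)*10=70 best=192, r--
l=5 r=14: min(16,14)*9=126 best=192, r--
l=5 r=13: min(16,10)*8=80 best=192, r--
l=5 r=12: min(16,13)*7=91 best=192, r--
l=5 r=11: min(16,7)*6=42 best=192, r--
l=5 r=10: min(16,8)*5=40 best=192, r--
l=5 r=9: min(16,11)*4=44 best=192, r--
l=5 r=8: min(16,7)*3=21 best=192, r--

l=5, r=7, best area=192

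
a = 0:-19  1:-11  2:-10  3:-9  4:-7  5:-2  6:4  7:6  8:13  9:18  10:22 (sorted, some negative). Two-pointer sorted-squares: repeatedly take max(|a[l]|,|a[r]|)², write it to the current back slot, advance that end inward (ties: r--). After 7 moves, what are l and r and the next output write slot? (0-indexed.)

l=0 r=10: |-19|<=|22| out[10]=484, r--
l=0 r=9: |-19|>|18| out[9]=361, l++
l=1 r=9: |-11|<=|18| out[8]=324, r--
l=1 r=8: |-11|<=|13| out[7]=169, r--
l=1 r=7: |-11|>|6| out[6]=121, l++
l=2 r=7: |-10|>|6| out[5]=100, l++
l=3 r=7: |-9|>|6| out[4]=81, l++

l=4, r=7, next write slot=3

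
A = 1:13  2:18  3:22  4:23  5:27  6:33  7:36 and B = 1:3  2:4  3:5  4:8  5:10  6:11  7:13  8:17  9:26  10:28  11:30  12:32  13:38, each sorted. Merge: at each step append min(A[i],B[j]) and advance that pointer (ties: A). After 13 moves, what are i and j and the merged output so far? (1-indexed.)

i=1 j=1: A[i]=13>B[j]=3 take 3, j++
i=1 j=2: A[i]=13>B[j]=4 take 4, j++
i=1 j=3: A[i]=13>B[j]=5 take 5, j++
i=1 j=4: A[i]=13>B[j]=8 take 8, j++
i=1 j=5: A[i]=13>B[j]=10 take 10, j++
i=1 j=6: A[i]=13>B[j]=11 take 11, j++
i=1 j=7: A[i]=13<=B[j]=13 take 13, i++
i=2 j=7: A[i]=18>B[j]=13 take 13, j++
i=2 j=8: A[i]=18>B[j]=17 take 17, j++
i=2 j=9: A[i]=18<=B[j]=26 take 18, i++
i=3 j=9: A[i]=22<=B[j]=26 take 22, i++
i=4 j=9: A[i]=23<=B[j]=26 take 23, i++
i=5 j=9: A[i]=27>B[j]=26 take 26, j++

i=5, j=10, merged so far=[3, 4, 5, 8, 10, 11, 13, 13, 17, 18, 22, 23, 26]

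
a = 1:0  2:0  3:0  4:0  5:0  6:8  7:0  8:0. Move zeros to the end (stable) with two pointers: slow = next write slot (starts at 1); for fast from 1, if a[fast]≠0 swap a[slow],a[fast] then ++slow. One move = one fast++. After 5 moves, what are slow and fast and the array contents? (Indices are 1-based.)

slow=1, fast=6, a=[0, 0, 0, 0, 0, 8, 0, 0]

slow=1 fast=1: a[fast]=0, fast++
slow=1 fast=2: a[fast]=0, fast++
slow=1 fast=3: a[fast]=0, fast++
slow=1 fast=4: a[fast]=0, fast++
slow=1 fast=5: a[fast]=0, fast++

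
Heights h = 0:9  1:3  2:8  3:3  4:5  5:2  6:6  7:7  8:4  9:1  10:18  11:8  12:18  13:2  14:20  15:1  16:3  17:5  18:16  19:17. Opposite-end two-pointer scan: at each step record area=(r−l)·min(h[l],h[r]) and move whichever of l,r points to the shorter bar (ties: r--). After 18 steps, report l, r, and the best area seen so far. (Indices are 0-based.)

[0,19] min(9,17)*19=171 best=171 * → l++
[1,19] min(3,17)*18=54 best=171 → l++
[2,19] min(8,17)*17=136 best=171 → l++
[3,19] min(3,17)*16=48 best=171 → l++
[4,19] min(5,17)*15=75 best=171 → l++
[5,19] min(2,17)*14=28 best=171 → l++
[6,19] min(6,17)*13=78 best=171 → l++
[7,19] min(7,17)*12=84 best=171 → l++
[8,19] min(4,17)*11=44 best=171 → l++
[9,19] min(1,17)*10=10 best=171 → l++
[10,19] min(18,17)*9=153 best=171 → r--
[10,18] min(18,16)*8=128 best=171 → r--
[10,17] min(18,5)*7=35 best=171 → r--
[10,16] min(18,3)*6=18 best=171 → r--
[10,15] min(18,1)*5=5 best=171 → r--
[10,14] min(18,20)*4=72 best=171 → l++
[11,14] min(8,20)*3=24 best=171 → l++
[12,14] min(18,20)*2=36 best=171 → l++

l=13, r=14, best area=171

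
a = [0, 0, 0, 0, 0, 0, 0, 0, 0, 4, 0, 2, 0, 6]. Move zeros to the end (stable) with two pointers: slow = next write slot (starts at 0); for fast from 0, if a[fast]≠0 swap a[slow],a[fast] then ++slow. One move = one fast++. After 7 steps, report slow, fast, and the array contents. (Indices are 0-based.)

(s=0,f=0) a[fast]=0 → fast++
(s=0,f=1) a[fast]=0 → fast++
(s=0,f=2) a[fast]=0 → fast++
(s=0,f=3) a[fast]=0 → fast++
(s=0,f=4) a[fast]=0 → fast++
(s=0,f=5) a[fast]=0 → fast++
(s=0,f=6) a[fast]=0 → fast++

slow=0, fast=7, a=[0, 0, 0, 0, 0, 0, 0, 0, 0, 4, 0, 2, 0, 6]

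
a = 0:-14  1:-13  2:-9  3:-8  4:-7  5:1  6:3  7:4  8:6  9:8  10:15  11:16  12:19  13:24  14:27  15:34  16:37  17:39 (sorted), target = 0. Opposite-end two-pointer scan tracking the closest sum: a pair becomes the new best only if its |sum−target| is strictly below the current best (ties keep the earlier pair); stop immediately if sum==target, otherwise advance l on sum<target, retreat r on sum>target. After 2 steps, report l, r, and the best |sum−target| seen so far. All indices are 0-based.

l=0, r=15, best |Δ|=23

[0,17] -14+39=25 d=25 * → r--
[0,16] -14+37=23 d=23 * → r--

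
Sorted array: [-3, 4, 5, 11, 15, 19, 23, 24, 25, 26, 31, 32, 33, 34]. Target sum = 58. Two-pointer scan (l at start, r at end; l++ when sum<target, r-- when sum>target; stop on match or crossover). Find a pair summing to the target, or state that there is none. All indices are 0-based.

[0,13] -3+34=31 <58 → l++
[1,13] 4+34=38 <58 → l++
[2,13] 5+34=39 <58 → l++
[3,13] 11+34=45 <58 → l++
[4,13] 15+34=49 <58 → l++
[5,13] 19+34=53 <58 → l++
[6,13] 23+34=57 <58 → l++
[7,13] 24+34=58 → found

(24, 34)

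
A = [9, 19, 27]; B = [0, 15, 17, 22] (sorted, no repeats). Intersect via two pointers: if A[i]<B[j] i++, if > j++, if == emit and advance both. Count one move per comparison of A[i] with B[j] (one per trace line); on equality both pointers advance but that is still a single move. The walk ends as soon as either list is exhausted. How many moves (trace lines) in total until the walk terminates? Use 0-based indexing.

[i=0,j=0] 9>0 → j++
[i=0,j=1] 9<15 → i++
[i=1,j=1] 19>15 → j++
[i=1,j=2] 19>17 → j++
[i=1,j=3] 19<22 → i++
[i=2,j=3] 27>22 → j++

6 moves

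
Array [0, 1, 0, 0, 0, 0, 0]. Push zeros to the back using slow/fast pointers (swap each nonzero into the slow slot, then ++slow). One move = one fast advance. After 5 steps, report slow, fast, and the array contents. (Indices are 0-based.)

slow=0 fast=0: a[fast]=0, fast++
slow=0 fast=1: a[fast]=1≠0 swap→a[0]=1, slow++,fast++
slow=1 fast=2: a[fast]=0, fast++
slow=1 fast=3: a[fast]=0, fast++
slow=1 fast=4: a[fast]=0, fast++

slow=1, fast=5, a=[1, 0, 0, 0, 0, 0, 0]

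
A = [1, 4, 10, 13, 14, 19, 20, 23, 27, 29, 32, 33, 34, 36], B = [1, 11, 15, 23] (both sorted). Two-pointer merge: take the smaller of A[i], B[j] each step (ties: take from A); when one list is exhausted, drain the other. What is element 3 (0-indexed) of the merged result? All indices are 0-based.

merged[3] = 10

[i=0,j=0] A[i]=1<=B[j]=1 take 1 → i++
[i=1,j=0] A[i]=4>B[j]=1 take 1 → j++
[i=1,j=1] A[i]=4<=B[j]=11 take 4 → i++
[i=2,j=1] A[i]=10<=B[j]=11 take 10 → i++
[i=3,j=1] A[i]=13>B[j]=11 take 11 → j++
[i=3,j=2] A[i]=13<=B[j]=15 take 13 → i++
[i=4,j=2] A[i]=14<=B[j]=15 take 14 → i++
[i=5,j=2] A[i]=19>B[j]=15 take 15 → j++
[i=5,j=3] A[i]=19<=B[j]=23 take 19 → i++
[i=6,j=3] A[i]=20<=B[j]=23 take 20 → i++
[i=7,j=3] A[i]=23<=B[j]=23 take 23 → i++
[i=8,j=3] A[i]=27>B[j]=23 take 23 → j++
[i=8,j=4] B done, take A[i]=27 → i++
[i=9,j=4] B done, take A[i]=29 → i++
[i=10,j=4] B done, take A[i]=32 → i++
[i=11,j=4] B done, take A[i]=33 → i++
[i=12,j=4] B done, take A[i]=34 → i++
[i=13,j=4] B done, take A[i]=36 → i++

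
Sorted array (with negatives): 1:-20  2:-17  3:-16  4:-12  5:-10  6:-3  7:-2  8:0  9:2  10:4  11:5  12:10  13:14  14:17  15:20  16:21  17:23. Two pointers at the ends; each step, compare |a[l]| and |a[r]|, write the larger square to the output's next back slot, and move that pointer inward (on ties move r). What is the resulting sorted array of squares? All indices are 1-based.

[1,17] |-20|<=|23| out[17]=529 → r--
[1,16] |-20|<=|21| out[16]=441 → r--
[1,15] |-20|<=|20| out[15]=400 → r--
[1,14] |-20|>|17| out[14]=400 → l++
[2,14] |-17|<=|17| out[13]=289 → r--
[2,13] |-17|>|14| out[12]=289 → l++
[3,13] |-16|>|14| out[11]=256 → l++
[4,13] |-12|<=|14| out[10]=196 → r--
[4,12] |-12|>|10| out[9]=144 → l++
[5,12] |-10|<=|10| out[8]=100 → r--
[5,11] |-10|>|5| out[7]=100 → l++
[6,11] |-3|<=|5| out[6]=25 → r--
[6,10] |-3|<=|4| out[5]=16 → r--
[6,9] |-3|>|2| out[4]=9 → l++
[7,9] |-2|<=|2| out[3]=4 → r--
[7,8] |-2|>|0| out[2]=4 → l++
[8,8] |0|<=|0| out[1]=0 → r--

[0, 4, 4, 9, 16, 25, 100, 100, 144, 196, 256, 289, 289, 400, 400, 441, 529]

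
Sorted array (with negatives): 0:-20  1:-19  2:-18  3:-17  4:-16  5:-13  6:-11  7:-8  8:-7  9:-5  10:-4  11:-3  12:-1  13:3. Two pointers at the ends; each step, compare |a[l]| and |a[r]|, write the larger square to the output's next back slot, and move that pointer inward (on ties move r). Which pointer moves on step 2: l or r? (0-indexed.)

l

[0,13] |-20|>|3| out[13]=400 → l++
[1,13] |-19|>|3| out[12]=361 → l++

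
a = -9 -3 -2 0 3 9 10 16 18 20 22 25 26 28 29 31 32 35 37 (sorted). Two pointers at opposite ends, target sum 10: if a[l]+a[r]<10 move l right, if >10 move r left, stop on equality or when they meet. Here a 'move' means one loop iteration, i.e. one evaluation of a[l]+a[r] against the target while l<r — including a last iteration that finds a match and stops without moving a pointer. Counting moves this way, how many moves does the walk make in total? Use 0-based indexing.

[0,18] -9+37=28 >10 → r--
[0,17] -9+35=26 >10 → r--
[0,16] -9+32=23 >10 → r--
[0,15] -9+31=22 >10 → r--
[0,14] -9+29=20 >10 → r--
[0,13] -9+28=19 >10 → r--
[0,12] -9+26=17 >10 → r--
[0,11] -9+25=16 >10 → r--
[0,10] -9+22=13 >10 → r--
[0,9] -9+20=11 >10 → r--
[0,8] -9+18=9 <10 → l++
[1,8] -3+18=15 >10 → r--
[1,7] -3+16=13 >10 → r--
[1,6] -3+10=7 <10 → l++
[2,6] -2+10=8 <10 → l++
[3,6] 0+10=10 → found

16 moves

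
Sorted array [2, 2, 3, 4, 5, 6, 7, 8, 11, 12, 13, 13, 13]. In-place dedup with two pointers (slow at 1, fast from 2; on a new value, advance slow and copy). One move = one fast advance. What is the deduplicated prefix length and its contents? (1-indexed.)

length 10; prefix = [2, 3, 4, 5, 6, 7, 8, 11, 12, 13]

(s=1,f=2) a[fast]=2=a[slow] dup → fast++
(s=1,f=3) a[fast]=3≠a[slow]=2 write a[2]=3 → slow++,fast++
(s=2,f=4) a[fast]=4≠a[slow]=3 write a[3]=4 → slow++,fast++
(s=3,f=5) a[fast]=5≠a[slow]=4 write a[4]=5 → slow++,fast++
(s=4,f=6) a[fast]=6≠a[slow]=5 write a[5]=6 → slow++,fast++
(s=5,f=7) a[fast]=7≠a[slow]=6 write a[6]=7 → slow++,fast++
(s=6,f=8) a[fast]=8≠a[slow]=7 write a[7]=8 → slow++,fast++
(s=7,f=9) a[fast]=11≠a[slow]=8 write a[8]=11 → slow++,fast++
(s=8,f=10) a[fast]=12≠a[slow]=11 write a[9]=12 → slow++,fast++
(s=9,f=11) a[fast]=13≠a[slow]=12 write a[10]=13 → slow++,fast++
(s=10,f=12) a[fast]=13=a[slow] dup → fast++
(s=10,f=13) a[fast]=13=a[slow] dup → fast++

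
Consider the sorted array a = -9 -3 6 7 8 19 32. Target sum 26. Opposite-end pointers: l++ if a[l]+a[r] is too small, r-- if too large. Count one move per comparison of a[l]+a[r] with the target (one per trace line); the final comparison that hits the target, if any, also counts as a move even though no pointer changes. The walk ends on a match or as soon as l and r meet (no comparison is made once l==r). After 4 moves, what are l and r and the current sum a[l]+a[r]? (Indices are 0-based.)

[0,6] -9+32=23 <26 → l++
[1,6] -3+32=29 >26 → r--
[1,5] -3+19=16 <26 → l++
[2,5] 6+19=25 <26 → l++

l=3, r=5, sum=26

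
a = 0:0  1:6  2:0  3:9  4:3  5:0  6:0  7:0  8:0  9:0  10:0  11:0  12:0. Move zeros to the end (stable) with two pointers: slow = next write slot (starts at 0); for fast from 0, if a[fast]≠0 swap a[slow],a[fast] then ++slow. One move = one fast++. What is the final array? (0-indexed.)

slow=0 fast=0: a[fast]=0, fast++
slow=0 fast=1: a[fast]=6≠0 swap→a[0]=6, slow++,fast++
slow=1 fast=2: a[fast]=0, fast++
slow=1 fast=3: a[fast]=9≠0 swap→a[1]=9, slow++,fast++
slow=2 fast=4: a[fast]=3≠0 swap→a[2]=3, slow++,fast++
slow=3 fast=5: a[fast]=0, fast++
slow=3 fast=6: a[fast]=0, fast++
slow=3 fast=7: a[fast]=0, fast++
slow=3 fast=8: a[fast]=0, fast++
slow=3 fast=9: a[fast]=0, fast++
slow=3 fast=10: a[fast]=0, fast++
slow=3 fast=11: a[fast]=0, fast++
slow=3 fast=12: a[fast]=0, fast++

[6, 9, 3, 0, 0, 0, 0, 0, 0, 0, 0, 0, 0]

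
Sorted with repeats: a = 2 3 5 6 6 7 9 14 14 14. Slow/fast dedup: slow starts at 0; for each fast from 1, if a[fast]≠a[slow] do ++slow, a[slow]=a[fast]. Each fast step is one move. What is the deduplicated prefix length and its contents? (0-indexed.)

slow=0 fast=1: a[fast]=3≠a[slow]=2 write a[1]=3, slow++,fast++
slow=1 fast=2: a[fast]=5≠a[slow]=3 write a[2]=5, slow++,fast++
slow=2 fast=3: a[fast]=6≠a[slow]=5 write a[3]=6, slow++,fast++
slow=3 fast=4: a[fast]=6=a[slow] dup, fast++
slow=3 fast=5: a[fast]=7≠a[slow]=6 write a[4]=7, slow++,fast++
slow=4 fast=6: a[fast]=9≠a[slow]=7 write a[5]=9, slow++,fast++
slow=5 fast=7: a[fast]=14≠a[slow]=9 write a[6]=14, slow++,fast++
slow=6 fast=8: a[fast]=14=a[slow] dup, fast++
slow=6 fast=9: a[fast]=14=a[slow] dup, fast++

length 7; prefix = [2, 3, 5, 6, 7, 9, 14]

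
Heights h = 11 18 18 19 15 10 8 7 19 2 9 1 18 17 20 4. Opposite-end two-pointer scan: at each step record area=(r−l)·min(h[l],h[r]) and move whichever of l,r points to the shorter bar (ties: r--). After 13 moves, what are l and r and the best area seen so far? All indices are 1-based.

[1,16] min(11,4)*15=60 best=60 * → r--
[1,15] min(11,20)*14=154 best=154 * → l++
[2,15] min(18,20)*13=234 best=234 * → l++
[3,15] min(18,20)*12=216 best=234 → l++
[4,15] min(19,20)*11=209 best=234 → l++
[5,15] min(15,20)*10=150 best=234 → l++
[6,15] min(10,20)*9=90 best=234 → l++
[7,15] min(8,20)*8=64 best=234 → l++
[8,15] min(7,20)*7=49 best=234 → l++
[9,15] min(19,20)*6=114 best=234 → l++
[10,15] min(2,20)*5=10 best=234 → l++
[11,15] min(9,20)*4=36 best=234 → l++
[12,15] min(1,20)*3=3 best=234 → l++

l=13, r=15, best area=234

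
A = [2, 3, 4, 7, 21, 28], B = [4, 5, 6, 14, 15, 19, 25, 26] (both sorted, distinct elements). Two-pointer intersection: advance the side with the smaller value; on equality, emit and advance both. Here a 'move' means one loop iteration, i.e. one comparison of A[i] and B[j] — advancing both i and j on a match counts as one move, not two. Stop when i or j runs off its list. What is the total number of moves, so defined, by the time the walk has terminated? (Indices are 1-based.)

i=1 j=1: 2<4, i++
i=2 j=1: 3<4, i++
i=3 j=1: 4==4 emit, i++,j++
i=4 j=2: 7>5, j++
i=4 j=3: 7>6, j++
i=4 j=4: 7<14, i++
i=5 j=4: 21>14, j++
i=5 j=5: 21>15, j++
i=5 j=6: 21>19, j++
i=5 j=7: 21<25, i++
i=6 j=7: 28>25, j++
i=6 j=8: 28>26, j++

12 moves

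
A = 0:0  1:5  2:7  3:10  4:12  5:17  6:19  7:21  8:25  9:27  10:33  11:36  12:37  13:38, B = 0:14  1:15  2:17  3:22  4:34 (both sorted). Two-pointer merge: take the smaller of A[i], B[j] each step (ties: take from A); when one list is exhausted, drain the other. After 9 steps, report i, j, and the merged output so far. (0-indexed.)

i=0 j=0: A[i]=0<=B[j]=14 take 0, i++
i=1 j=0: A[i]=5<=B[j]=14 take 5, i++
i=2 j=0: A[i]=7<=B[j]=14 take 7, i++
i=3 j=0: A[i]=10<=B[j]=14 take 10, i++
i=4 j=0: A[i]=12<=B[j]=14 take 12, i++
i=5 j=0: A[i]=17>B[j]=14 take 14, j++
i=5 j=1: A[i]=17>B[j]=15 take 15, j++
i=5 j=2: A[i]=17<=B[j]=17 take 17, i++
i=6 j=2: A[i]=19>B[j]=17 take 17, j++

i=6, j=3, merged so far=[0, 5, 7, 10, 12, 14, 15, 17, 17]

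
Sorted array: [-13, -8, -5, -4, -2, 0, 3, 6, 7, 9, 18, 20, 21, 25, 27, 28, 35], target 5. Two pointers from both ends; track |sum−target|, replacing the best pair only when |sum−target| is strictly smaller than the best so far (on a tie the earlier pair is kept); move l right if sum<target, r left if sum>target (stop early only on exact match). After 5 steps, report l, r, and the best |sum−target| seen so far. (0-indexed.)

l=0 r=16: -13+35=22 d=17 *, r--
l=0 r=15: -13+28=15 d=10 *, r--
l=0 r=14: -13+27=14 d=9 *, r--
l=0 r=13: -13+25=12 d=7 *, r--
l=0 r=12: -13+21=8 d=3 *, r--

l=0, r=11, best |Δ|=3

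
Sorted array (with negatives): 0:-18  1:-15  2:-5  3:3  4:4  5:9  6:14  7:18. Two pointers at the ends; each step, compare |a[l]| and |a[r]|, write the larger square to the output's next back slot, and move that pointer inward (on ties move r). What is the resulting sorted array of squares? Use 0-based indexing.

l=0 r=7: |-18|<=|18| out[7]=324, r--
l=0 r=6: |-18|>|14| out[6]=324, l++
l=1 r=6: |-15|>|14| out[5]=225, l++
l=2 r=6: |-5|<=|14| out[4]=196, r--
l=2 r=5: |-5|<=|9| out[3]=81, r--
l=2 r=4: |-5|>|4| out[2]=25, l++
l=3 r=4: |3|<=|4| out[1]=16, r--
l=3 r=3: |3|<=|3| out[0]=9, r--

[9, 16, 25, 81, 196, 225, 324, 324]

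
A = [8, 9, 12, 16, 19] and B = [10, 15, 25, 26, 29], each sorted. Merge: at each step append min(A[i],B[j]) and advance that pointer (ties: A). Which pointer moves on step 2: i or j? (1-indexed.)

[i=1,j=1] A[i]=8<=B[j]=10 take 8 → i++
[i=2,j=1] A[i]=9<=B[j]=10 take 9 → i++

i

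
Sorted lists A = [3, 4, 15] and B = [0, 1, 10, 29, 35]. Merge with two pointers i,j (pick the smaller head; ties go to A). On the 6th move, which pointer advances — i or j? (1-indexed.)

i

i=1 j=1: A[i]=3>B[j]=0 take 0, j++
i=1 j=2: A[i]=3>B[j]=1 take 1, j++
i=1 j=3: A[i]=3<=B[j]=10 take 3, i++
i=2 j=3: A[i]=4<=B[j]=10 take 4, i++
i=3 j=3: A[i]=15>B[j]=10 take 10, j++
i=3 j=4: A[i]=15<=B[j]=29 take 15, i++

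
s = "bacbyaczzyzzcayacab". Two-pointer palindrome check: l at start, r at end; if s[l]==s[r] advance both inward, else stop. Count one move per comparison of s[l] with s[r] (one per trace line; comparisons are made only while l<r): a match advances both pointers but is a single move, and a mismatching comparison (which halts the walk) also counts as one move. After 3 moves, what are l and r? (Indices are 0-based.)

l=3, r=15

[0,18] 'b'=='b' → l++,r--
[1,17] 'a'=='a' → l++,r--
[2,16] 'c'=='c' → l++,r--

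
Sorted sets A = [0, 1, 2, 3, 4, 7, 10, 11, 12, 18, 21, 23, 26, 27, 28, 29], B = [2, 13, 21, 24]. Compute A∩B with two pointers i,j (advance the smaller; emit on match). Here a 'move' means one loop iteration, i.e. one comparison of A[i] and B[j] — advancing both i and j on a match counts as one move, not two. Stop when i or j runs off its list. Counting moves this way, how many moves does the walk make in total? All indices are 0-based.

14 moves

i=0 j=0: 0<2, i++
i=1 j=0: 1<2, i++
i=2 j=0: 2==2 emit, i++,j++
i=3 j=1: 3<13, i++
i=4 j=1: 4<13, i++
i=5 j=1: 7<13, i++
i=6 j=1: 10<13, i++
i=7 j=1: 11<13, i++
i=8 j=1: 12<13, i++
i=9 j=1: 18>13, j++
i=9 j=2: 18<21, i++
i=10 j=2: 21==21 emit, i++,j++
i=11 j=3: 23<24, i++
i=12 j=3: 26>24, j++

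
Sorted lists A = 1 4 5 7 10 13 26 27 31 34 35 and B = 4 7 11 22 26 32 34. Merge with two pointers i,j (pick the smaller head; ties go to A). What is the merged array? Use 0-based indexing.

[1, 4, 4, 5, 7, 7, 10, 11, 13, 22, 26, 26, 27, 31, 32, 34, 34, 35]

i=0 j=0: A[i]=1<=B[j]=4 take 1, i++
i=1 j=0: A[i]=4<=B[j]=4 take 4, i++
i=2 j=0: A[i]=5>B[j]=4 take 4, j++
i=2 j=1: A[i]=5<=B[j]=7 take 5, i++
i=3 j=1: A[i]=7<=B[j]=7 take 7, i++
i=4 j=1: A[i]=10>B[j]=7 take 7, j++
i=4 j=2: A[i]=10<=B[j]=11 take 10, i++
i=5 j=2: A[i]=13>B[j]=11 take 11, j++
i=5 j=3: A[i]=13<=B[j]=22 take 13, i++
i=6 j=3: A[i]=26>B[j]=22 take 22, j++
i=6 j=4: A[i]=26<=B[j]=26 take 26, i++
i=7 j=4: A[i]=27>B[j]=26 take 26, j++
i=7 j=5: A[i]=27<=B[j]=32 take 27, i++
i=8 j=5: A[i]=31<=B[j]=32 take 31, i++
i=9 j=5: A[i]=34>B[j]=32 take 32, j++
i=9 j=6: A[i]=34<=B[j]=34 take 34, i++
i=10 j=6: A[i]=35>B[j]=34 take 34, j++
i=10 j=7: B done, take A[i]=35, i++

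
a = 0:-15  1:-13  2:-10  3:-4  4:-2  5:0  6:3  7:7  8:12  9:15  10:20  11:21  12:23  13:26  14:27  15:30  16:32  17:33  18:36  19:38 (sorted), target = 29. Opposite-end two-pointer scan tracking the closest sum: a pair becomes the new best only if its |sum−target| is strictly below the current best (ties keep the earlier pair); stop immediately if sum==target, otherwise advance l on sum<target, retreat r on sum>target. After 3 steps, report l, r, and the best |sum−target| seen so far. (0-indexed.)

l=0 r=19: -15+38=23 d=6 *, l++
l=1 r=19: -13+38=25 d=4 *, l++
l=2 r=19: -10+38=28 d=1 *, l++

l=3, r=19, best |Δ|=1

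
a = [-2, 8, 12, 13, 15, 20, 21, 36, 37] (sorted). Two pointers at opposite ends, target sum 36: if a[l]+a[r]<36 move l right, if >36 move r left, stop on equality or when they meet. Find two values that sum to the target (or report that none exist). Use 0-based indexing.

(15, 21)

l=0 r=8: -2+37=35 <36, l++
l=1 r=8: 8+37=45 >36, r--
l=1 r=7: 8+36=44 >36, r--
l=1 r=6: 8+21=29 <36, l++
l=2 r=6: 12+21=33 <36, l++
l=3 r=6: 13+21=34 <36, l++
l=4 r=6: 15+21=36, found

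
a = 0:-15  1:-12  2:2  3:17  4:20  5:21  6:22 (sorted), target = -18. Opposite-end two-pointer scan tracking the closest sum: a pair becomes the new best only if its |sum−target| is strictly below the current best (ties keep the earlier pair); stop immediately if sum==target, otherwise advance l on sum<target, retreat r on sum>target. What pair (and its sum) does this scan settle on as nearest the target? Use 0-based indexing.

pair (-15, 2) with sum -13 (|Δ|=5)

[0,6] -15+22=7 d=25 * → r--
[0,5] -15+21=6 d=24 * → r--
[0,4] -15+20=5 d=23 * → r--
[0,3] -15+17=2 d=20 * → r--
[0,2] -15+2=-13 d=5 * → r--
[0,1] -15+-12=-27 d=9 → l++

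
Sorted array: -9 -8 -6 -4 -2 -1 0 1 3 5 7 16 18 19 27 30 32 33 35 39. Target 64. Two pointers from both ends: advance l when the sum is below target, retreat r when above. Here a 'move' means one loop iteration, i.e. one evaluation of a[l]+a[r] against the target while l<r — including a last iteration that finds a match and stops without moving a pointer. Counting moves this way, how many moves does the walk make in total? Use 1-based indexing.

19 moves

l=1 r=20: -9+39=30 <64, l++
l=2 r=20: -8+39=31 <64, l++
l=3 r=20: -6+39=33 <64, l++
l=4 r=20: -4+39=35 <64, l++
l=5 r=20: -2+39=37 <64, l++
l=6 r=20: -1+39=38 <64, l++
l=7 r=20: 0+39=39 <64, l++
l=8 r=20: 1+39=40 <64, l++
l=9 r=20: 3+39=42 <64, l++
l=10 r=20: 5+39=44 <64, l++
l=11 r=20: 7+39=46 <64, l++
l=12 r=20: 16+39=55 <64, l++
l=13 r=20: 18+39=57 <64, l++
l=14 r=20: 19+39=58 <64, l++
l=15 r=20: 27+39=66 >64, r--
l=15 r=19: 27+35=62 <64, l++
l=16 r=19: 30+35=65 >64, r--
l=16 r=18: 30+33=63 <64, l++
l=17 r=18: 32+33=65 >64, r--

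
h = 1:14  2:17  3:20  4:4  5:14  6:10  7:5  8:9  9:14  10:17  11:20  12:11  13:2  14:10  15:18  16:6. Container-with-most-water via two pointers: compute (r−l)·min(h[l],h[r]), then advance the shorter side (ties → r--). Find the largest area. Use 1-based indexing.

l=1 r=16: min(14,6)*15=90 best=90 *, r--
l=1 r=15: min(14,18)*14=196 best=196 *, l++
l=2 r=15: min(17,18)*13=221 best=221 *, l++
l=3 r=15: min(20,18)*12=216 best=221, r--
l=3 r=14: min(20,10)*11=110 best=221, r--
l=3 r=13: min(20,2)*10=20 best=221, r--
l=3 r=12: min(20,11)*9=99 best=221, r--
l=3 r=11: min(20,20)*8=160 best=221, r--
l=3 r=10: min(20,17)*7=119 best=221, r--
l=3 r=9: min(20,14)*6=84 best=221, r--
l=3 r=8: min(20,9)*5=45 best=221, r--
l=3 r=7: min(20,5)*4=20 best=221, r--
l=3 r=6: min(20,10)*3=30 best=221, r--
l=3 r=5: min(20,14)*2=28 best=221, r--
l=3 r=4: min(20,4)*1=4 best=221, r--

max area = 221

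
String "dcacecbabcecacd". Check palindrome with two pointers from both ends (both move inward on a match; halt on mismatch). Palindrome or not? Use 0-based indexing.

palindrome

l=0 r=14: 'd'=='d', l++,r--
l=1 r=13: 'c'=='c', l++,r--
l=2 r=12: 'a'=='a', l++,r--
l=3 r=11: 'c'=='c', l++,r--
l=4 r=10: 'e'=='e', l++,r--
l=5 r=9: 'c'=='c', l++,r--
l=6 r=8: 'b'=='b', l++,r--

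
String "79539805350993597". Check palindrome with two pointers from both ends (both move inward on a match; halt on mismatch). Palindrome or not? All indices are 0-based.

not a palindrome (mismatch at 5,11)

[0,16] '7'=='7' → l++,r--
[1,15] '9'=='9' → l++,r--
[2,14] '5'=='5' → l++,r--
[3,13] '3'=='3' → l++,r--
[4,12] '9'=='9' → l++,r--
[5,11] '8'!='9' → stop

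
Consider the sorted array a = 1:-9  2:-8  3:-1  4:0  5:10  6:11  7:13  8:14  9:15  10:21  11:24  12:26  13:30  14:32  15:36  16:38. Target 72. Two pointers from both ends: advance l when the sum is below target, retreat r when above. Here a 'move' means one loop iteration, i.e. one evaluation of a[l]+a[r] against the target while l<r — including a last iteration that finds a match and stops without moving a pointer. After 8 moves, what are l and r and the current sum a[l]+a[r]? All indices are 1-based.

l=9, r=16, sum=53

l=1 r=16: -9+38=29 <72, l++
l=2 r=16: -8+38=30 <72, l++
l=3 r=16: -1+38=37 <72, l++
l=4 r=16: 0+38=38 <72, l++
l=5 r=16: 10+38=48 <72, l++
l=6 r=16: 11+38=49 <72, l++
l=7 r=16: 13+38=51 <72, l++
l=8 r=16: 14+38=52 <72, l++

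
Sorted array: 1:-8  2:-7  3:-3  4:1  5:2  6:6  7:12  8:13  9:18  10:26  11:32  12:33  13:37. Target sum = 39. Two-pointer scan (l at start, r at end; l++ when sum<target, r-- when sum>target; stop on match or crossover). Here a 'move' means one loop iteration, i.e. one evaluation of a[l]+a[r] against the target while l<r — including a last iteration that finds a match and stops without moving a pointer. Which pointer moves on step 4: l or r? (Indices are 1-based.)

l

l=1 r=13: -8+37=29 <39, l++
l=2 r=13: -7+37=30 <39, l++
l=3 r=13: -3+37=34 <39, l++
l=4 r=13: 1+37=38 <39, l++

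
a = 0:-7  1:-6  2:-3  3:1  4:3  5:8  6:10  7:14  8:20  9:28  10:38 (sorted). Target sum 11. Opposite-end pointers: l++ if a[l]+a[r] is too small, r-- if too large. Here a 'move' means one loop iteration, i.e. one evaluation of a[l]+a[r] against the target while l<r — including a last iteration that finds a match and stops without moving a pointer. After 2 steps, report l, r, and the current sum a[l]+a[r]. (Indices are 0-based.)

l=0, r=8, sum=13

l=0 r=10: -7+38=31 >11, r--
l=0 r=9: -7+28=21 >11, r--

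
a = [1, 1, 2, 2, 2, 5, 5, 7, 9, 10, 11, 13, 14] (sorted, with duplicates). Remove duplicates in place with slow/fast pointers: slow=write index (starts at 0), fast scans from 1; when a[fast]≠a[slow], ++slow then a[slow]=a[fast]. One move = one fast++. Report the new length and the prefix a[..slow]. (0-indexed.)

(s=0,f=1) a[fast]=1=a[slow] dup → fast++
(s=0,f=2) a[fast]=2≠a[slow]=1 write a[1]=2 → slow++,fast++
(s=1,f=3) a[fast]=2=a[slow] dup → fast++
(s=1,f=4) a[fast]=2=a[slow] dup → fast++
(s=1,f=5) a[fast]=5≠a[slow]=2 write a[2]=5 → slow++,fast++
(s=2,f=6) a[fast]=5=a[slow] dup → fast++
(s=2,f=7) a[fast]=7≠a[slow]=5 write a[3]=7 → slow++,fast++
(s=3,f=8) a[fast]=9≠a[slow]=7 write a[4]=9 → slow++,fast++
(s=4,f=9) a[fast]=10≠a[slow]=9 write a[5]=10 → slow++,fast++
(s=5,f=10) a[fast]=11≠a[slow]=10 write a[6]=11 → slow++,fast++
(s=6,f=11) a[fast]=13≠a[slow]=11 write a[7]=13 → slow++,fast++
(s=7,f=12) a[fast]=14≠a[slow]=13 write a[8]=14 → slow++,fast++

length 9; prefix = [1, 2, 5, 7, 9, 10, 11, 13, 14]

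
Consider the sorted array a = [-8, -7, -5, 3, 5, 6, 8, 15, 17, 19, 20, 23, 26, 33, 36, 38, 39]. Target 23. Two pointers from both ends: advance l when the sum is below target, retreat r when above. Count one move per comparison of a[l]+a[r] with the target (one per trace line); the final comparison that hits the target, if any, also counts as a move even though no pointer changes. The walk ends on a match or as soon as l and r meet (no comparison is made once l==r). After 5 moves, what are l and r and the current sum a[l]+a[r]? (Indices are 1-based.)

l=1 r=17: -8+39=31 >23, r--
l=1 r=16: -8+38=30 >23, r--
l=1 r=15: -8+36=28 >23, r--
l=1 r=14: -8+33=25 >23, r--
l=1 r=13: -8+26=18 <23, l++

l=2, r=13, sum=19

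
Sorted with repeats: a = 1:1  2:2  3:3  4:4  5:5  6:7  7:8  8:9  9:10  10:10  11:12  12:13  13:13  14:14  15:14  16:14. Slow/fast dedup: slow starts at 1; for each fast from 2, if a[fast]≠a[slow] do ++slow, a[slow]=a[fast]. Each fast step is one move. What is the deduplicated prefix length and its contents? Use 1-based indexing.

(s=1,f=2) a[fast]=2≠a[slow]=1 write a[2]=2 → slow++,fast++
(s=2,f=3) a[fast]=3≠a[slow]=2 write a[3]=3 → slow++,fast++
(s=3,f=4) a[fast]=4≠a[slow]=3 write a[4]=4 → slow++,fast++
(s=4,f=5) a[fast]=5≠a[slow]=4 write a[5]=5 → slow++,fast++
(s=5,f=6) a[fast]=7≠a[slow]=5 write a[6]=7 → slow++,fast++
(s=6,f=7) a[fast]=8≠a[slow]=7 write a[7]=8 → slow++,fast++
(s=7,f=8) a[fast]=9≠a[slow]=8 write a[8]=9 → slow++,fast++
(s=8,f=9) a[fast]=10≠a[slow]=9 write a[9]=10 → slow++,fast++
(s=9,f=10) a[fast]=10=a[slow] dup → fast++
(s=9,f=11) a[fast]=12≠a[slow]=10 write a[10]=12 → slow++,fast++
(s=10,f=12) a[fast]=13≠a[slow]=12 write a[11]=13 → slow++,fast++
(s=11,f=13) a[fast]=13=a[slow] dup → fast++
(s=11,f=14) a[fast]=14≠a[slow]=13 write a[12]=14 → slow++,fast++
(s=12,f=15) a[fast]=14=a[slow] dup → fast++
(s=12,f=16) a[fast]=14=a[slow] dup → fast++

length 12; prefix = [1, 2, 3, 4, 5, 7, 8, 9, 10, 12, 13, 14]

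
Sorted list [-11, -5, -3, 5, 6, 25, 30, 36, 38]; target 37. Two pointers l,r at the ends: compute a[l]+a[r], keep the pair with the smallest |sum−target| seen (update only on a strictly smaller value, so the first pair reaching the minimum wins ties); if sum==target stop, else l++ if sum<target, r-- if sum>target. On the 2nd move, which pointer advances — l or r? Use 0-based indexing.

l

l=0 r=8: -11+38=27 d=10 *, l++
l=1 r=8: -5+38=33 d=4 *, l++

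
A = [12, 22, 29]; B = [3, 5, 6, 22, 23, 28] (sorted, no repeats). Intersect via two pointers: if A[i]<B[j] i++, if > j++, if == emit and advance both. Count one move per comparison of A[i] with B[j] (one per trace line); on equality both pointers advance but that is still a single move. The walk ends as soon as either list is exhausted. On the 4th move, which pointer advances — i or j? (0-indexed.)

i

i=0 j=0: 12>3, j++
i=0 j=1: 12>5, j++
i=0 j=2: 12>6, j++
i=0 j=3: 12<22, i++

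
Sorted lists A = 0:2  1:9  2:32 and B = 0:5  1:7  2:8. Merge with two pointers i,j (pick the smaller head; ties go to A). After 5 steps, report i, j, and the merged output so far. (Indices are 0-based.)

i=2, j=3, merged so far=[2, 5, 7, 8, 9]

i=0 j=0: A[i]=2<=B[j]=5 take 2, i++
i=1 j=0: A[i]=9>B[j]=5 take 5, j++
i=1 j=1: A[i]=9>B[j]=7 take 7, j++
i=1 j=2: A[i]=9>B[j]=8 take 8, j++
i=1 j=3: B done, take A[i]=9, i++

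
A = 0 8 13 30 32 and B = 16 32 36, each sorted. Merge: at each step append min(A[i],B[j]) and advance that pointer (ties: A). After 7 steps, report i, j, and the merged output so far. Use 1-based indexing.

i=1 j=1: A[i]=0<=B[j]=16 take 0, i++
i=2 j=1: A[i]=8<=B[j]=16 take 8, i++
i=3 j=1: A[i]=13<=B[j]=16 take 13, i++
i=4 j=1: A[i]=30>B[j]=16 take 16, j++
i=4 j=2: A[i]=30<=B[j]=32 take 30, i++
i=5 j=2: A[i]=32<=B[j]=32 take 32, i++
i=6 j=2: A done, take B[j]=32, j++

i=6, j=3, merged so far=[0, 8, 13, 16, 30, 32, 32]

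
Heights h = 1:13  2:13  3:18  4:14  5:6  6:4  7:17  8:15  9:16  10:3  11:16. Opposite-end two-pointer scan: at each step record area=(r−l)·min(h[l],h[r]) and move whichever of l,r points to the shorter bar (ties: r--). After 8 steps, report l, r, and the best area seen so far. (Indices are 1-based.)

l=1 r=11: min(13,16)*10=130 best=130 *, l++
l=2 r=11: min(13,16)*9=117 best=130, l++
l=3 r=11: min(18,16)*8=128 best=130, r--
l=3 r=10: min(18,3)*7=21 best=130, r--
l=3 r=9: min(18,16)*6=96 best=130, r--
l=3 r=8: min(18,15)*5=75 best=130, r--
l=3 r=7: min(18,17)*4=68 best=130, r--
l=3 r=6: min(18,4)*3=12 best=130, r--

l=3, r=5, best area=130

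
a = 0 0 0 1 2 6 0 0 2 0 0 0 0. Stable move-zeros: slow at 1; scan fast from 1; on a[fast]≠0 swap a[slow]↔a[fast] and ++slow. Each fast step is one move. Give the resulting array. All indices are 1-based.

[1, 2, 6, 2, 0, 0, 0, 0, 0, 0, 0, 0, 0]

slow=1 fast=1: a[fast]=0, fast++
slow=1 fast=2: a[fast]=0, fast++
slow=1 fast=3: a[fast]=0, fast++
slow=1 fast=4: a[fast]=1≠0 swap→a[1]=1, slow++,fast++
slow=2 fast=5: a[fast]=2≠0 swap→a[2]=2, slow++,fast++
slow=3 fast=6: a[fast]=6≠0 swap→a[3]=6, slow++,fast++
slow=4 fast=7: a[fast]=0, fast++
slow=4 fast=8: a[fast]=0, fast++
slow=4 fast=9: a[fast]=2≠0 swap→a[4]=2, slow++,fast++
slow=5 fast=10: a[fast]=0, fast++
slow=5 fast=11: a[fast]=0, fast++
slow=5 fast=12: a[fast]=0, fast++
slow=5 fast=13: a[fast]=0, fast++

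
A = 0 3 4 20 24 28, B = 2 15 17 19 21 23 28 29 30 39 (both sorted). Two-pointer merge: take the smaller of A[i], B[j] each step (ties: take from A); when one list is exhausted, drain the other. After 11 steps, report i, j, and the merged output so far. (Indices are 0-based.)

[i=0,j=0] A[i]=0<=B[j]=2 take 0 → i++
[i=1,j=0] A[i]=3>B[j]=2 take 2 → j++
[i=1,j=1] A[i]=3<=B[j]=15 take 3 → i++
[i=2,j=1] A[i]=4<=B[j]=15 take 4 → i++
[i=3,j=1] A[i]=20>B[j]=15 take 15 → j++
[i=3,j=2] A[i]=20>B[j]=17 take 17 → j++
[i=3,j=3] A[i]=20>B[j]=19 take 19 → j++
[i=3,j=4] A[i]=20<=B[j]=21 take 20 → i++
[i=4,j=4] A[i]=24>B[j]=21 take 21 → j++
[i=4,j=5] A[i]=24>B[j]=23 take 23 → j++
[i=4,j=6] A[i]=24<=B[j]=28 take 24 → i++

i=5, j=6, merged so far=[0, 2, 3, 4, 15, 17, 19, 20, 21, 23, 24]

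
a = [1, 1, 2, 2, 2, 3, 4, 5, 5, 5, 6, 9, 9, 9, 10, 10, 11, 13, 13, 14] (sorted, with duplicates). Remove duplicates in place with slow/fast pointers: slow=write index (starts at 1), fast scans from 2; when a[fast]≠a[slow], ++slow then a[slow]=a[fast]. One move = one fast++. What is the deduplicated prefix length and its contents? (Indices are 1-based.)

length 11; prefix = [1, 2, 3, 4, 5, 6, 9, 10, 11, 13, 14]

(s=1,f=2) a[fast]=1=a[slow] dup → fast++
(s=1,f=3) a[fast]=2≠a[slow]=1 write a[2]=2 → slow++,fast++
(s=2,f=4) a[fast]=2=a[slow] dup → fast++
(s=2,f=5) a[fast]=2=a[slow] dup → fast++
(s=2,f=6) a[fast]=3≠a[slow]=2 write a[3]=3 → slow++,fast++
(s=3,f=7) a[fast]=4≠a[slow]=3 write a[4]=4 → slow++,fast++
(s=4,f=8) a[fast]=5≠a[slow]=4 write a[5]=5 → slow++,fast++
(s=5,f=9) a[fast]=5=a[slow] dup → fast++
(s=5,f=10) a[fast]=5=a[slow] dup → fast++
(s=5,f=11) a[fast]=6≠a[slow]=5 write a[6]=6 → slow++,fast++
(s=6,f=12) a[fast]=9≠a[slow]=6 write a[7]=9 → slow++,fast++
(s=7,f=13) a[fast]=9=a[slow] dup → fast++
(s=7,f=14) a[fast]=9=a[slow] dup → fast++
(s=7,f=15) a[fast]=10≠a[slow]=9 write a[8]=10 → slow++,fast++
(s=8,f=16) a[fast]=10=a[slow] dup → fast++
(s=8,f=17) a[fast]=11≠a[slow]=10 write a[9]=11 → slow++,fast++
(s=9,f=18) a[fast]=13≠a[slow]=11 write a[10]=13 → slow++,fast++
(s=10,f=19) a[fast]=13=a[slow] dup → fast++
(s=10,f=20) a[fast]=14≠a[slow]=13 write a[11]=14 → slow++,fast++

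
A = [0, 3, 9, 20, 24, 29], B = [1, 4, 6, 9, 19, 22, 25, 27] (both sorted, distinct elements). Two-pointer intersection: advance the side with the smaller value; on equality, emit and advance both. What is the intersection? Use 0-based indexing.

intersection = [9]

[i=0,j=0] 0<1 → i++
[i=1,j=0] 3>1 → j++
[i=1,j=1] 3<4 → i++
[i=2,j=1] 9>4 → j++
[i=2,j=2] 9>6 → j++
[i=2,j=3] 9==9 emit → i++,j++
[i=3,j=4] 20>19 → j++
[i=3,j=5] 20<22 → i++
[i=4,j=5] 24>22 → j++
[i=4,j=6] 24<25 → i++
[i=5,j=6] 29>25 → j++
[i=5,j=7] 29>27 → j++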